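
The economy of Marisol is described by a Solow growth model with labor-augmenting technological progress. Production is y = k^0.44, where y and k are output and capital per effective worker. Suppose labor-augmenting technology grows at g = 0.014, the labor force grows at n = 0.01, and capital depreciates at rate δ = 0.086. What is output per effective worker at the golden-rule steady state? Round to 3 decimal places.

Capital per effective worker breaks even when investment replaces (n + g + δ)·k; here n + g + δ = 0.11.
At the golden rule the marginal product of capital equals n+g+δ: 0.44·k^(0.44−1) = 0.11. Solving, k_gold = (0.44/0.11)^(1/0.56) ≈ 11.8880.
Output: y_gold = k_gold^0.44 = 11.8880^0.44 ≈ 2.9720.

y_gold ≈ 2.972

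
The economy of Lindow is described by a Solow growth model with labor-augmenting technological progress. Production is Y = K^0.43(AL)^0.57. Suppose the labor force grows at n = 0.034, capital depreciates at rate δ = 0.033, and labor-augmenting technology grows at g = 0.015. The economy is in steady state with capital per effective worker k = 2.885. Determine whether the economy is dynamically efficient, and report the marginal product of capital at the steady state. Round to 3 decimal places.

dynamically efficient; MPK ≈ 0.235

n + g + δ = 0.034 + 0.015 + 0.033 = 0.082.
MPK = 0.43·k^(0.43−1) = 0.43·2.885^(-0.57) ≈ 0.2351.
MPK > 0.082, so the economy is dynamically efficient (under-saving).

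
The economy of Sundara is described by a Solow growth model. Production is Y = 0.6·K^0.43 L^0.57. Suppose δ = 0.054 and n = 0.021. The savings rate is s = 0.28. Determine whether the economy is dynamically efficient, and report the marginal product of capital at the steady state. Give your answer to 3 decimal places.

The effective depreciation rate is n + δ = 0.021 + 0.054 = 0.075.
Steady-state k*: s·A·k^0.43 = 0.075·k gives k* = (0.28·0.6/0.075)^(1/0.57) ≈ 4.1160.
MPK = 0.43·0.6·4.1160^(-0.57) ≈ 0.1152.
MPK > n+δ = 0.075, so the economy is dynamically efficient (under-saving).

dynamically efficient; MPK ≈ 0.115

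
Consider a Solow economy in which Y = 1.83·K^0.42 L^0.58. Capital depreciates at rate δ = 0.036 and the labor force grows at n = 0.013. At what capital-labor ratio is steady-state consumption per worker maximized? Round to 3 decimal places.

k_gold ≈ 115.137

The effective depreciation rate is n + δ = 0.013 + 0.036 = 0.049.
Maximizing c = f(k) − (n+δ)·k gives f'(k) = n+δ, i.e. 0.42·1.83·k^(0.42−1) = 0.049, so k_gold = (0.42·1.83/0.049)^(1/0.58) ≈ 115.1368.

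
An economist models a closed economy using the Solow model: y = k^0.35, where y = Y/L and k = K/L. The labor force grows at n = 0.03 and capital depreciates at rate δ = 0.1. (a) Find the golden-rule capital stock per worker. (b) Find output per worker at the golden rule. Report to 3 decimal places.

The effective depreciation rate is n + δ = 0.03 + 0.1 = 0.13.
Setting f'(k) = n+δ gives 0.35·k^(0.35−1) = 0.13, hence k_gold = (0.35/0.13)^(1/0.65) ≈ 4.5891.
y_gold = 4.5891^0.35 ≈ 1.7045.

(a) k_gold ≈ 4.589; (b) y_gold ≈ 1.705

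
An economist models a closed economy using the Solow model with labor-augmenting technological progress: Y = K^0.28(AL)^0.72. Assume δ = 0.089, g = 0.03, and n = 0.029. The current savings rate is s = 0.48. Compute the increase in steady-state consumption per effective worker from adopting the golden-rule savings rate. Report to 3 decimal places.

Δc ≈ 0.101

n + g + δ = 0.029 + 0.03 + 0.089 = 0.148.
Current steady state (s = 0.48): k* = (0.48/0.148)^(1/0.72) ≈ 5.1250, y* = 5.1250^0.28 ≈ 1.5802, c* = (1−0.48)·1.5802 ≈ 0.8217.
Golden rule sets MPK = n+g+δ: 0.28·k^(0.28−1) = 0.148, so k_gold = (0.28/0.148)^(1/0.72) ≈ 2.4243.
y_gold = 2.4243^0.28 ≈ 1.2814, c_gold = y_gold − 0.148·k_gold ≈ 0.9226.
Gain: Δc = 0.9226 − 0.8217 ≈ 0.1009.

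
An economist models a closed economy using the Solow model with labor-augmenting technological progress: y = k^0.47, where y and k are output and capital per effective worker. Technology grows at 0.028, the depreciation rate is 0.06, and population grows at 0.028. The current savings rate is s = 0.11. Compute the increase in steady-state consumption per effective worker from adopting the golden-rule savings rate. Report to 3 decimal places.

n + g + δ = 0.028 + 0.028 + 0.06 = 0.116.
Current steady state (s = 0.11): k* = (0.11/0.116)^(1/0.53) ≈ 0.9046, y* = 0.9046^0.47 ≈ 0.9540, c* = (1−0.11)·0.9540 ≈ 0.8491.
Setting f'(k) = n+g+δ gives 0.47·k^(0.47−1) = 0.116, hence k_gold = (0.47/0.116)^(1/0.53) ≈ 14.0117.
y_gold = 14.0117^0.47 ≈ 3.4582, c_gold = y_gold − 0.116·k_gold ≈ 1.8328.
Gain: Δc = 1.8328 − 0.8491 ≈ 0.9838.

Δc ≈ 0.984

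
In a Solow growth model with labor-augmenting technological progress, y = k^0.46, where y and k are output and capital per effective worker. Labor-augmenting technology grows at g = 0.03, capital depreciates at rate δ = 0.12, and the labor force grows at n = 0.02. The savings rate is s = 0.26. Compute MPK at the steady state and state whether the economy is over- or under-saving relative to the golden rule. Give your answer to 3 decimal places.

Break-even investment rate: n + g + δ = 0.02 + 0.03 + 0.12 = 0.17.
Steady-state k*: s·k^0.46 = 0.17·k gives k* = (0.26/0.17)^(1/0.54) ≈ 2.1964.
MPK = 0.46·2.1964^(-0.54) ≈ 0.3008.
MPK > n+g+δ = 0.17, so the economy is dynamically efficient (under-saving).

under-saving; MPK ≈ 0.301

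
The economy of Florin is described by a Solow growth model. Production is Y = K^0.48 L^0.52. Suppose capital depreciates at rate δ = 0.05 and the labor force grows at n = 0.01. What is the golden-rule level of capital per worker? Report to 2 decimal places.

Capital per worker breaks even when investment replaces (n + δ)·k; here n + δ = 0.06.
Maximizing c = f(k) − (n+δ)·k gives f'(k) = n+δ, i.e. 0.48·k^(0.48−1) = 0.06, so k_gold = (0.48/0.06)^(1/0.52) ≈ 54.5395.

k_gold ≈ 54.54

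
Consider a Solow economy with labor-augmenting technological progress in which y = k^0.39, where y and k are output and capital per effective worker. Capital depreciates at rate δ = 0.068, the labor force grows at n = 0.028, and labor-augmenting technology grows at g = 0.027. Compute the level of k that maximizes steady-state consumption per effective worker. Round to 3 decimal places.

Break-even investment rate: n + g + δ = 0.028 + 0.027 + 0.068 = 0.123.
At the golden rule the marginal product of capital equals n+g+δ: 0.39·k^(0.39−1) = 0.123. Solving, k_gold = (0.39/0.123)^(1/0.61) ≈ 6.6309.

k_gold ≈ 6.631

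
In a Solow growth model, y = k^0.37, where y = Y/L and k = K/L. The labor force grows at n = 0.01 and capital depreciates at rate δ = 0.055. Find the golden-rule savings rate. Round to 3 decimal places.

s_gold = 0.370

The effective depreciation rate is n + δ = 0.01 + 0.055 = 0.065.
At the golden rule MPK = n+δ, and in any Cobb-Douglas steady state s = (n+δ)·k/y = MPK·k/y = capital's share 0.37.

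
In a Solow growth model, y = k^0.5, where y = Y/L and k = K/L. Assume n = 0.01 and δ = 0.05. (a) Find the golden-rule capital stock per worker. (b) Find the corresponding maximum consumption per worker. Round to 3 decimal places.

(a) k_gold ≈ 69.444; (b) c_gold ≈ 4.167

Break-even investment rate: n + δ = 0.01 + 0.05 = 0.06.
Golden rule sets MPK = n+δ: 0.5·k^(0.5−1) = 0.06, so k_gold = (0.5/0.06)^(1/0.5) ≈ 69.4444.
y_gold = 69.4444^0.5 ≈ 8.3333; c_gold = y_gold − 0.06·k_gold ≈ 4.1667.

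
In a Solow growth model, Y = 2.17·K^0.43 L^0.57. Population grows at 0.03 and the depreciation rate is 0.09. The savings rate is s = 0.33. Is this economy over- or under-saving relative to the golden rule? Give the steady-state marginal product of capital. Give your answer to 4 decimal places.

under-saving; MPK ≈ 0.1564

n + δ = 0.03 + 0.09 = 0.12.
Steady-state k*: s·A·k^0.43 = 0.12·k gives k* = (0.33·2.17/0.12)^(1/0.57) ≈ 22.9636.
MPK = 0.43·2.17·22.9636^(-0.57) ≈ 0.1564.
MPK > n+δ = 0.12, so the economy is dynamically efficient (under-saving).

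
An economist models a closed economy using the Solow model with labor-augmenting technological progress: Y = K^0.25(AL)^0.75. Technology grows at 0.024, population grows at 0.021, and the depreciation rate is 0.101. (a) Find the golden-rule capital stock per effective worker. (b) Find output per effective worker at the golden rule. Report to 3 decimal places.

Capital per effective worker breaks even when investment replaces (n + g + δ)·k; here n + g + δ = 0.146.
Setting f'(k) = n+g+δ gives 0.25·k^(0.25−1) = 0.146, hence k_gold = (0.25/0.146)^(1/0.75) ≈ 2.0486.
y_gold = 2.0486^0.25 ≈ 1.1964.

(a) k_gold ≈ 2.049; (b) y_gold ≈ 1.196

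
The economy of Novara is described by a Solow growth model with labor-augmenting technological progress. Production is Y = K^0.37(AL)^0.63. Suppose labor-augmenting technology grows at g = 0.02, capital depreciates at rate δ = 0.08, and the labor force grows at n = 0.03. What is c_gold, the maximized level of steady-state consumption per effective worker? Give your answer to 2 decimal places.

c_gold ≈ 1.16

Capital per effective worker breaks even when investment replaces (n + g + δ)·k; here n + g + δ = 0.13.
Maximizing c = f(k) − (n+g+δ)·k gives f'(k) = n+g+δ, i.e. 0.37·k^(0.37−1) = 0.13, so k_gold = (0.37/0.13)^(1/0.63) ≈ 5.2607.
y_gold = 5.2607^0.37 ≈ 1.8484.
c_gold = y_gold − (n+g+δ)·k_gold = 1.8484 − 0.13·5.2607 ≈ 1.1645.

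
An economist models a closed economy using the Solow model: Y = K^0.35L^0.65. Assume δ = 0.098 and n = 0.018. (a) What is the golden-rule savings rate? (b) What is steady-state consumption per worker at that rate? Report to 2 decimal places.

(a) s_gold = 0.35; (b) c_gold ≈ 1.18

Break-even investment rate: n + δ = 0.018 + 0.098 = 0.116.
For Cobb-Douglas, s_gold equals capital's share: s_gold = 0.35.
Maximizing c = f(k) − (n+δ)·k gives f'(k) = n+δ, i.e. 0.35·k^(0.35−1) = 0.116, so k_gold = (0.35/0.116)^(1/0.65) ≈ 5.4684.
y_gold = 5.4684^0.35 ≈ 1.8124; c_gold = (1−0.35)·y_gold ≈ 1.1781.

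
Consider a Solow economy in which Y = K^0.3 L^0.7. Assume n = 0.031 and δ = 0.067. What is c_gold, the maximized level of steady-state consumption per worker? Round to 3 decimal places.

c_gold ≈ 1.131

Break-even investment rate: n + δ = 0.031 + 0.067 = 0.098.
Golden rule sets MPK = n+δ: 0.3·k^(0.3−1) = 0.098, so k_gold = (0.3/0.098)^(1/0.7) ≈ 4.9447.
y_gold = 4.9447^0.3 ≈ 1.6153.
c_gold = y_gold − (n+δ)·k_gold = 1.6153 − 0.098·4.9447 ≈ 1.1307.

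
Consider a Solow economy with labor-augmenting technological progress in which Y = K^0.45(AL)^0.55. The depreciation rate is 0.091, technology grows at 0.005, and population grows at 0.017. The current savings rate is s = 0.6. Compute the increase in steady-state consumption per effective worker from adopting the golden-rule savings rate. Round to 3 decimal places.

n + g + δ = 0.017 + 0.005 + 0.091 = 0.113.
Current steady state (s = 0.6): k* = (0.6/0.113)^(1/0.55) ≈ 20.8120, y* = 20.8120^0.45 ≈ 3.9196, c* = (1−0.6)·3.9196 ≈ 1.5678.
Maximizing c = f(k) − (n+g+δ)·k gives f'(k) = n+g+δ, i.e. 0.45·k^(0.45−1) = 0.113, so k_gold = (0.45/0.113)^(1/0.55) ≈ 12.3354.
y_gold = 12.3354^0.45 ≈ 3.0976, c_gold = y_gold − 0.113·k_gold ≈ 1.7037.
Gain: Δc = 1.7037 − 1.5678 ≈ 0.1358.

Δc ≈ 0.136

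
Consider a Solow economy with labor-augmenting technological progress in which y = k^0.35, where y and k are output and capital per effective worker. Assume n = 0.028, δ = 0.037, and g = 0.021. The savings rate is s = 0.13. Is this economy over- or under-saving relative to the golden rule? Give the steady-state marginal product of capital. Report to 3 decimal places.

under-saving; MPK ≈ 0.232

Capital per effective worker breaks even when investment replaces (n + g + δ)·k; here n + g + δ = 0.086.
Steady-state k*: s·k^0.35 = 0.086·k gives k* = (0.13/0.086)^(1/0.65) ≈ 1.8883.
MPK = 0.35·1.8883^(-0.65) ≈ 0.2315.
MPK > n+g+δ = 0.086, so the economy is dynamically efficient (under-saving).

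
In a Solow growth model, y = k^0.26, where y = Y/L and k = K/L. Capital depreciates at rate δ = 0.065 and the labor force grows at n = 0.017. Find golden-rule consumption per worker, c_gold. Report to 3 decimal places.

Capital per worker breaks even when investment replaces (n + δ)·k; here n + δ = 0.082.
At the golden rule the marginal product of capital equals n+δ: 0.26·k^(0.26−1) = 0.082. Solving, k_gold = (0.26/0.082)^(1/0.74) ≈ 4.7560.
y_gold = 4.7560^0.26 ≈ 1.5000.
c_gold = y_gold − (n+δ)·k_gold = 1.5000 − 0.082·4.7560 ≈ 1.1100.

c_gold ≈ 1.110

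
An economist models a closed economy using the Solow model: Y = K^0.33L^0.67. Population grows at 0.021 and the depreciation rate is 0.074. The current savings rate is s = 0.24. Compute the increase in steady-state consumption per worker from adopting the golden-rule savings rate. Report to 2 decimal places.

Break-even investment rate: n + δ = 0.021 + 0.074 = 0.095.
Current steady state (s = 0.24): k* = (0.24/0.095)^(1/0.67) ≈ 3.9877, y* = 3.9877^0.33 ≈ 1.5785, c* = (1−0.24)·1.5785 ≈ 1.1996.
At the golden rule the marginal product of capital equals n+δ: 0.33·k^(0.33−1) = 0.095. Solving, k_gold = (0.33/0.095)^(1/0.67) ≈ 6.4143.
y_gold = 6.4143^0.33 ≈ 1.8465, c_gold = y_gold − 0.095·k_gold ≈ 1.2372.
Gain: Δc = 1.2372 − 1.1996 ≈ 0.0375.

Δc ≈ 0.04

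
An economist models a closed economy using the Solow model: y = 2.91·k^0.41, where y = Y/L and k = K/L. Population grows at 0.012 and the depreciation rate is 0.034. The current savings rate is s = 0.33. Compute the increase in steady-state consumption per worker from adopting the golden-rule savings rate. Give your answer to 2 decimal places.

Capital per worker breaks even when investment replaces (n + δ)·k; here n + δ = 0.046.
Current steady state (s = 0.33): k* = (0.33·2.91/0.046)^(1/0.59) ≈ 172.4620, y* = 2.91·172.4620^0.41 ≈ 24.0402, c* = (1−0.33)·24.0402 ≈ 16.1069.
Maximizing c = f(k) − (n+δ)·k gives f'(k) = n+δ, i.e. 0.41·2.91·k^(0.41−1) = 0.046, so k_gold = (0.41·2.91/0.046)^(1/0.59) ≈ 249.1569.
y_gold = 2.91·249.1569^0.41 ≈ 27.9542, c_gold = y_gold − 0.046·k_gold ≈ 16.4930.
Gain: Δc = 16.4930 − 16.1069 ≈ 0.3861.

Δc ≈ 0.39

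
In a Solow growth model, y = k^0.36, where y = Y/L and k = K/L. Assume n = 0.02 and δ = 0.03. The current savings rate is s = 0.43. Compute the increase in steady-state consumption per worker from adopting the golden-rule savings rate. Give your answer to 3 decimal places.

Break-even investment rate: n + δ = 0.02 + 0.03 = 0.05.
Current steady state (s = 0.43): k* = (0.43/0.05)^(1/0.64) ≈ 28.8505, y* = 28.8505^0.36 ≈ 3.3547, c* = (1−0.43)·3.3547 ≈ 1.9122.
Golden rule sets MPK = n+δ: 0.36·k^(0.36−1) = 0.05, so k_gold = (0.36/0.05)^(1/0.64) ≈ 21.8566.
y_gold = 21.8566^0.36 ≈ 3.0356, c_gold = y_gold − 0.05·k_gold ≈ 1.9428.
Gain: Δc = 1.9428 − 1.9122 ≈ 0.0306.

Δc ≈ 0.031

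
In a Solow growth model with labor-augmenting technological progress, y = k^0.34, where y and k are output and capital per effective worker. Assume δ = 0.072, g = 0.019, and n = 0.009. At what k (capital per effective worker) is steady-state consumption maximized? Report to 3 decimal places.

k_gold ≈ 6.387

Capital per effective worker breaks even when investment replaces (n + g + δ)·k; here n + g + δ = 0.1.
Maximizing c = f(k) − (n+g+δ)·k gives f'(k) = n+g+δ, i.e. 0.34·k^(0.34−1) = 0.1, so k_gold = (0.34/0.1)^(1/0.66) ≈ 6.3866.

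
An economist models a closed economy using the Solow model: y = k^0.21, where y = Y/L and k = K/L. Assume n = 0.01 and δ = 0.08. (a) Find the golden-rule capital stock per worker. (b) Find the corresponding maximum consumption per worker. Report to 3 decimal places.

(a) k_gold ≈ 2.923; (b) c_gold ≈ 0.990

n + δ = 0.01 + 0.08 = 0.09.
Maximizing c = f(k) − (n+δ)·k gives f'(k) = n+δ, i.e. 0.21·k^(0.21−1) = 0.09, so k_gold = (0.21/0.09)^(1/0.79) ≈ 2.9228.
y_gold = 2.9228^0.21 ≈ 1.2526; c_gold = y_gold − 0.09·k_gold ≈ 0.9896.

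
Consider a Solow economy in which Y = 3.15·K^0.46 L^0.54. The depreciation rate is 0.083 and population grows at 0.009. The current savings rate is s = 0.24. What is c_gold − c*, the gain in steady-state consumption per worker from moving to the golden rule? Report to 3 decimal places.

Δc ≈ 3.408

n + δ = 0.009 + 0.083 = 0.092.
Current steady state (s = 0.24): k* = (0.24·3.15/0.092)^(1/0.54) ≈ 49.4256, y* = 3.15·49.4256^0.46 ≈ 18.9465, c* = (1−0.24)·18.9465 ≈ 14.3993.
Setting f'(k) = n+δ gives 0.46·3.15·k^(0.46−1) = 0.092, hence k_gold = (0.46·3.15/0.092)^(1/0.54) ≈ 164.8869.
y_gold = 3.15·164.8869^0.46 ≈ 32.9774, c_gold = y_gold − 0.092·k_gold ≈ 17.8078.
Gain: Δc = 17.8078 − 14.3993 ≈ 3.4085.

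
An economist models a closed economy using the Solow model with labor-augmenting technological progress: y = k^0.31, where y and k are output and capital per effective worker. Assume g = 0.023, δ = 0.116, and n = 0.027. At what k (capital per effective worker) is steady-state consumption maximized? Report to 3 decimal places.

k_gold ≈ 2.472

Break-even investment rate: n + g + δ = 0.027 + 0.023 + 0.116 = 0.166.
Golden rule sets MPK = n+g+δ: 0.31·k^(0.31−1) = 0.166, so k_gold = (0.31/0.166)^(1/0.69) ≈ 2.4724.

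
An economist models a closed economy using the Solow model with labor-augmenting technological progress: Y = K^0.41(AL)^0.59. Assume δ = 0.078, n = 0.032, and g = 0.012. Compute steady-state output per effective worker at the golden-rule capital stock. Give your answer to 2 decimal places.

Break-even investment rate: n + g + δ = 0.032 + 0.012 + 0.078 = 0.122.
Golden rule sets MPK = n+g+δ: 0.41·k^(0.41−1) = 0.122, so k_gold = (0.41/0.122)^(1/0.59) ≈ 7.8027.
Output: y_gold = k_gold^0.41 = 7.8027^0.41 ≈ 2.3218.

y_gold ≈ 2.32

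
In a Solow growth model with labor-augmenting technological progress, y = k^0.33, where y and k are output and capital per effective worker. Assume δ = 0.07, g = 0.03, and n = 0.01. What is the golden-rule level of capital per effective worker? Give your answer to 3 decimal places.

k_gold ≈ 5.154

n + g + δ = 0.01 + 0.03 + 0.07 = 0.11.
Maximizing c = f(k) − (n+g+δ)·k gives f'(k) = n+g+δ, i.e. 0.33·k^(0.33−1) = 0.11, so k_gold = (0.33/0.11)^(1/0.67) ≈ 5.1537.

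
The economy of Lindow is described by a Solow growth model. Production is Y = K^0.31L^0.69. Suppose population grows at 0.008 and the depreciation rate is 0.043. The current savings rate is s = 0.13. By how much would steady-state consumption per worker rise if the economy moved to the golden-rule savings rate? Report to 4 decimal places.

Break-even investment rate: n + δ = 0.008 + 0.043 = 0.051.
Current steady state (s = 0.13): k* = (0.13/0.051)^(1/0.69) ≈ 3.8810, y* = 3.8810^0.31 ≈ 1.5226, c* = (1−0.13)·1.5226 ≈ 1.3246.
Maximizing c = f(k) − (n+δ)·k gives f'(k) = n+δ, i.e. 0.31·k^(0.31−1) = 0.051, so k_gold = (0.31/0.051)^(1/0.69) ≈ 13.6751.
y_gold = 13.6751^0.31 ≈ 2.2498, c_gold = y_gold − 0.051·k_gold ≈ 1.5523.
Gain: Δc = 1.5523 − 1.3246 ≈ 0.2277.

Δc ≈ 0.2277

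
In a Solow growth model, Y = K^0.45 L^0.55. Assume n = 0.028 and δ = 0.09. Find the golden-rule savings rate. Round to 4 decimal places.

n + δ = 0.028 + 0.09 = 0.118.
At the golden rule MPK = n+δ, and in any Cobb-Douglas steady state s = (n+δ)·k/y = MPK·k/y = capital's share 0.45.

s_gold = 0.4500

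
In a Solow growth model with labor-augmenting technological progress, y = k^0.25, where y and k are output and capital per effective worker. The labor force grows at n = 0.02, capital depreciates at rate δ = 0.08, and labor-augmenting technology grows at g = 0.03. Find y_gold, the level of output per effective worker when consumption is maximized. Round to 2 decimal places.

y_gold ≈ 1.24

Break-even investment rate: n + g + δ = 0.02 + 0.03 + 0.08 = 0.13.
At the golden rule the marginal product of capital equals n+g+δ: 0.25·k^(0.25−1) = 0.13. Solving, k_gold = (0.25/0.13)^(1/0.75) ≈ 2.3915.
Output: y_gold = k_gold^0.25 = 2.3915^0.25 ≈ 1.2436.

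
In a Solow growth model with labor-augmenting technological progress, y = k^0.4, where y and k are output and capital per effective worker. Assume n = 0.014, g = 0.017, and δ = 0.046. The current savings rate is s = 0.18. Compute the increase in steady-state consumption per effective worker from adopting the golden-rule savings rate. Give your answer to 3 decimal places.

The effective depreciation rate is n + g + δ = 0.014 + 0.017 + 0.046 = 0.077.
Current steady state (s = 0.18): k* = (0.18/0.077)^(1/0.6) ≈ 4.1175, y* = 4.1175^0.4 ≈ 1.7614, c* = (1−0.18)·1.7614 ≈ 1.4443.
Maximizing c = f(k) − (n+g+δ)·k gives f'(k) = n+g+δ, i.e. 0.4·k^(0.4−1) = 0.077, so k_gold = (0.4/0.077)^(1/0.6) ≈ 15.5817.
y_gold = 15.5817^0.4 ≈ 2.9995, c_gold = y_gold − 0.077·k_gold ≈ 1.7997.
Gain: Δc = 1.7997 − 1.4443 ≈ 0.3554.

Δc ≈ 0.355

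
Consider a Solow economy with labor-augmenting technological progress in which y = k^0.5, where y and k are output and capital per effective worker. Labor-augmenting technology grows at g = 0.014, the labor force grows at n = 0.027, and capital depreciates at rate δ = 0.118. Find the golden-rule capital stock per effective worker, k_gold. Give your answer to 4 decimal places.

n + g + δ = 0.027 + 0.014 + 0.118 = 0.159.
Golden rule sets MPK = n+g+δ: 0.5·k^(0.5−1) = 0.159, so k_gold = (0.5/0.159)^(1/0.5) ≈ 9.8888.

k_gold ≈ 9.8888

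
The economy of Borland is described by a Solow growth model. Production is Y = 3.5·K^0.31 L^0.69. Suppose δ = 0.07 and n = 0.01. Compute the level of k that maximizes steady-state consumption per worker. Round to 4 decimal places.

k_gold ≈ 43.7595

n + δ = 0.01 + 0.07 = 0.08.
Golden rule sets MPK = n+δ: 0.31·3.5·k^(0.31−1) = 0.08, so k_gold = (0.31·3.5/0.08)^(1/0.69) ≈ 43.7595.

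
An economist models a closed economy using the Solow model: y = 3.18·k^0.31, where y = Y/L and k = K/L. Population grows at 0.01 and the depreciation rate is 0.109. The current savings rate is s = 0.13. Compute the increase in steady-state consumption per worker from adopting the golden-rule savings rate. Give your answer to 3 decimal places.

Δc ≈ 0.832

Break-even investment rate: n + δ = 0.01 + 0.109 = 0.119.
Current steady state (s = 0.13): k* = (0.13·3.18/0.119)^(1/0.69) ≈ 6.0786, y* = 3.18·6.0786^0.31 ≈ 5.5642, c* = (1−0.13)·5.5642 ≈ 4.8409.
Golden rule sets MPK = n+δ: 0.31·3.18·k^(0.31−1) = 0.119, so k_gold = (0.31·3.18/0.119)^(1/0.69) ≈ 21.4183.
y_gold = 3.18·21.4183^0.31 ≈ 8.2219, c_gold = y_gold − 0.119·k_gold ≈ 5.6731.
Gain: Δc = 5.6731 − 4.8409 ≈ 0.8322.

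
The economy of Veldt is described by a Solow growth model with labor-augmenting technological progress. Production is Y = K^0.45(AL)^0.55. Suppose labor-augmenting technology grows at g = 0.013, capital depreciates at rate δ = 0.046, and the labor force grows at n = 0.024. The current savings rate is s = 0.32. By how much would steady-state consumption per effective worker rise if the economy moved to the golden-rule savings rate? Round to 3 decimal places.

Δc ≈ 0.142

The effective depreciation rate is n + g + δ = 0.024 + 0.013 + 0.046 = 0.083.
Current steady state (s = 0.32): k* = (0.32/0.083)^(1/0.55) ≈ 11.6301, y* = 11.6301^0.45 ≈ 3.0166, c* = (1−0.32)·3.0166 ≈ 2.0513.
At the golden rule the marginal product of capital equals n+g+δ: 0.45·k^(0.45−1) = 0.083. Solving, k_gold = (0.45/0.083)^(1/0.55) ≈ 21.6167.
y_gold = 21.6167^0.45 ≈ 3.9871, c_gold = y_gold − 0.083·k_gold ≈ 2.1929.
Gain: Δc = 2.1929 − 2.0513 ≈ 0.1416.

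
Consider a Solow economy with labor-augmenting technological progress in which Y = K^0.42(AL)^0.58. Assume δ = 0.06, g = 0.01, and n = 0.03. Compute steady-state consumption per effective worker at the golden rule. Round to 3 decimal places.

c_gold ≈ 1.640

The effective depreciation rate is n + g + δ = 0.03 + 0.01 + 0.06 = 0.1.
Setting f'(k) = n+g+δ gives 0.42·k^(0.42−1) = 0.1, hence k_gold = (0.42/0.1)^(1/0.58) ≈ 11.8732.
y_gold = 11.8732^0.42 ≈ 2.8270.
c_gold = y_gold − (n+g+δ)·k_gold = 2.8270 − 0.1·11.8732 ≈ 1.6396.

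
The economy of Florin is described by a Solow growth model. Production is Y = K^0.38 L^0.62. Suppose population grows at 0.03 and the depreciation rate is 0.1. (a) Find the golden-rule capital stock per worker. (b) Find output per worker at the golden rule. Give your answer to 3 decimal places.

(a) k_gold ≈ 5.641; (b) y_gold ≈ 1.930

n + δ = 0.03 + 0.1 = 0.13.
At the golden rule the marginal product of capital equals n+δ: 0.38·k^(0.38−1) = 0.13. Solving, k_gold = (0.38/0.13)^(1/0.62) ≈ 5.6410.
y_gold = 5.6410^0.38 ≈ 1.9298.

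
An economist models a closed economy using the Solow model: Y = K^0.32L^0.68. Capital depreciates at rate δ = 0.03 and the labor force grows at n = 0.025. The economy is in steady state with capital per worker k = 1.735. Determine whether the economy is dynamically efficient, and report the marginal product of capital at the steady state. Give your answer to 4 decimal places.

dynamically efficient; MPK ≈ 0.2200

The effective depreciation rate is n + δ = 0.025 + 0.03 = 0.055.
MPK = 0.32·k^(0.32−1) = 0.32·1.735^(-0.68) ≈ 0.2200.
MPK > 0.055, so the economy is dynamically efficient (under-saving).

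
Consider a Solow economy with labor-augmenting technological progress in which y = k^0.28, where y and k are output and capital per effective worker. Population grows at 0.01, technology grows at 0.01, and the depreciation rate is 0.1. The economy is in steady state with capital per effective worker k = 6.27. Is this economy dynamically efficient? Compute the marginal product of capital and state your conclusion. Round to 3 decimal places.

The effective depreciation rate is n + g + δ = 0.01 + 0.01 + 0.1 = 0.12.
MPK = 0.28·k^(0.28−1) = 0.28·6.27^(-0.72) ≈ 0.0747.
MPK < 0.12, so the economy is dynamically inefficient (over-saving).

dynamically inefficient; MPK ≈ 0.075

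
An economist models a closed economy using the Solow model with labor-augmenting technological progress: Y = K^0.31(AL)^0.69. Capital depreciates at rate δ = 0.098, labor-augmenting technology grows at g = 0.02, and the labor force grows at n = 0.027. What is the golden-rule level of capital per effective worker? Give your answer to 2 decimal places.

k_gold ≈ 3.01

The effective depreciation rate is n + g + δ = 0.027 + 0.02 + 0.098 = 0.145.
Maximizing c = f(k) − (n+g+δ)·k gives f'(k) = n+g+δ, i.e. 0.31·k^(0.31−1) = 0.145, so k_gold = (0.31/0.145)^(1/0.69) ≈ 3.0078.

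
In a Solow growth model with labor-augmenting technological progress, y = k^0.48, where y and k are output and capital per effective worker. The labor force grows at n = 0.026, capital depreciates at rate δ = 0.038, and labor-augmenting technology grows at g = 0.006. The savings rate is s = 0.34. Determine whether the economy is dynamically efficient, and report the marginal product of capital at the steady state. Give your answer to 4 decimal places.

dynamically efficient; MPK ≈ 0.0988

Capital per effective worker breaks even when investment replaces (n + g + δ)·k; here n + g + δ = 0.07.
Steady-state k*: s·k^0.48 = 0.07·k gives k* = (0.34/0.07)^(1/0.52) ≈ 20.8912.
MPK = 0.48·20.8912^(-0.52) ≈ 0.0988.
MPK > n+g+δ = 0.07, so the economy is dynamically efficient (under-saving).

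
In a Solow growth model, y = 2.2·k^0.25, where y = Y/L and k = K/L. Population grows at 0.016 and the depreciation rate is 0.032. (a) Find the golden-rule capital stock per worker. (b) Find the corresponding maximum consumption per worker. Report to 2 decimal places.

(a) k_gold ≈ 25.83; (b) c_gold ≈ 3.72

The effective depreciation rate is n + δ = 0.016 + 0.032 = 0.048.
At the golden rule the marginal product of capital equals n+δ: 0.25·2.2·k^(0.25−1) = 0.048. Solving, k_gold = (0.25·2.2/0.048)^(1/0.75) ≈ 25.8322.
y_gold = 2.2·25.8322^0.25 ≈ 4.9598; c_gold = y_gold − 0.048·k_gold ≈ 3.7198.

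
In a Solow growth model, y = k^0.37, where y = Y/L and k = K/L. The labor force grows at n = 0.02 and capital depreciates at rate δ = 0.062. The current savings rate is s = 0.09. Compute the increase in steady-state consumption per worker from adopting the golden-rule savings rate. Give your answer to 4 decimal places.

Δc ≈ 0.5652

n + δ = 0.02 + 0.062 = 0.082.
Current steady state (s = 0.09): k* = (0.09/0.082)^(1/0.63) ≈ 1.1592, y* = 1.1592^0.37 ≈ 1.0562, c* = (1−0.09)·1.0562 ≈ 0.9611.
At the golden rule the marginal product of capital equals n+δ: 0.37·k^(0.37−1) = 0.082. Solving, k_gold = (0.37/0.082)^(1/0.63) ≈ 10.9323.
y_gold = 10.9323^0.37 ≈ 2.4228, c_gold = y_gold − 0.082·k_gold ≈ 1.5264.
Gain: Δc = 1.5264 − 0.9611 ≈ 0.5652.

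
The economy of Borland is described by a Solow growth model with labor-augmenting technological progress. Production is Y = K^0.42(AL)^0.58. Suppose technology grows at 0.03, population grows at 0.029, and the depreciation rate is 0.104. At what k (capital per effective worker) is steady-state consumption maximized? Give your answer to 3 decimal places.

The effective depreciation rate is n + g + δ = 0.029 + 0.03 + 0.104 = 0.163.
Setting f'(k) = n+g+δ gives 0.42·k^(0.42−1) = 0.163, hence k_gold = (0.42/0.163)^(1/0.58) ≈ 5.1136.

k_gold ≈ 5.114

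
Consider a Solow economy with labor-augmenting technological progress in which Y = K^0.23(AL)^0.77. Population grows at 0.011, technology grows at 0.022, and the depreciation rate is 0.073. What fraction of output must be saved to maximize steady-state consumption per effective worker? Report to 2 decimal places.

s_gold = 0.23

Break-even investment rate: n + g + δ = 0.011 + 0.022 + 0.073 = 0.106.
At the golden rule MPK = n+g+δ, and in any Cobb-Douglas steady state s = (n+g+δ)·k/y = MPK·k/y = capital's share 0.23.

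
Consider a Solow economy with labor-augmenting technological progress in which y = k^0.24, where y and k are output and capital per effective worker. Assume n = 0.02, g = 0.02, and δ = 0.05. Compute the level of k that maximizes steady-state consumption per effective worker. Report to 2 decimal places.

Capital per effective worker breaks even when investment replaces (n + g + δ)·k; here n + g + δ = 0.09.
Maximizing c = f(k) − (n+g+δ)·k gives f'(k) = n+g+δ, i.e. 0.24·k^(0.24−1) = 0.09, so k_gold = (0.24/0.09)^(1/0.76) ≈ 3.6348.

k_gold ≈ 3.63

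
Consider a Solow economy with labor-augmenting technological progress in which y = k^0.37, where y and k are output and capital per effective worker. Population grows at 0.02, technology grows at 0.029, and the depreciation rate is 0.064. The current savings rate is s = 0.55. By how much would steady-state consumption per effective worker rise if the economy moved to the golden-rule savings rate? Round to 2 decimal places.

n + g + δ = 0.02 + 0.029 + 0.064 = 0.113.
Current steady state (s = 0.55): k* = (0.55/0.113)^(1/0.63) ≈ 12.3290, y* = 12.3290^0.37 ≈ 2.5330, c* = (1−0.55)·2.5330 ≈ 1.1399.
Maximizing c = f(k) − (n+g+δ)·k gives f'(k) = n+g+δ, i.e. 0.37·k^(0.37−1) = 0.113, so k_gold = (0.37/0.113)^(1/0.63) ≈ 6.5714.
y_gold = 6.5714^0.37 ≈ 2.0069, c_gold = y_gold − 0.113·k_gold ≈ 1.2644.
Gain: Δc = 1.2644 − 1.1399 ≈ 0.1245.

Δc ≈ 0.12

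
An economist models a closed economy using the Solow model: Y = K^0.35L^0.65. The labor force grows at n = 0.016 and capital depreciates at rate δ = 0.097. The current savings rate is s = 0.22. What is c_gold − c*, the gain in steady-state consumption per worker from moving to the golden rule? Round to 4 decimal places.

Break-even investment rate: n + δ = 0.016 + 0.097 = 0.113.
Current steady state (s = 0.22): k* = (0.22/0.113)^(1/0.65) ≈ 2.7871, y* = 2.7871^0.35 ≈ 1.4315, c* = (1−0.22)·1.4315 ≈ 1.1166.
At the golden rule the marginal product of capital equals n+δ: 0.35·k^(0.35−1) = 0.113. Solving, k_gold = (0.35/0.113)^(1/0.65) ≈ 5.6934.
y_gold = 5.6934^0.35 ≈ 1.8381, c_gold = y_gold − 0.113·k_gold ≈ 1.1948.
Gain: Δc = 1.1948 − 1.1166 ≈ 0.0782.

Δc ≈ 0.0782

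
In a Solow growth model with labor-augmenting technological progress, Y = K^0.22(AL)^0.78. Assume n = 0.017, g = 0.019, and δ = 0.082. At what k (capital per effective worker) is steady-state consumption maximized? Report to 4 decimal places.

k_gold ≈ 2.2225

n + g + δ = 0.017 + 0.019 + 0.082 = 0.118.
At the golden rule the marginal product of capital equals n+g+δ: 0.22·k^(0.22−1) = 0.118. Solving, k_gold = (0.22/0.118)^(1/0.78) ≈ 2.2225.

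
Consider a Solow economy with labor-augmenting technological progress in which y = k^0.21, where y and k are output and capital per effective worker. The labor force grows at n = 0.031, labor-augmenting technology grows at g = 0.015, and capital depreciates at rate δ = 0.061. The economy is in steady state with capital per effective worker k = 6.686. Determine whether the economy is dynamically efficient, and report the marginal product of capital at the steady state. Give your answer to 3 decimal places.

The effective depreciation rate is n + g + δ = 0.031 + 0.015 + 0.061 = 0.107.
MPK = 0.21·k^(0.21−1) = 0.21·6.686^(-0.79) ≈ 0.0468.
MPK < 0.107, so the economy is dynamically inefficient (over-saving).

dynamically inefficient; MPK ≈ 0.047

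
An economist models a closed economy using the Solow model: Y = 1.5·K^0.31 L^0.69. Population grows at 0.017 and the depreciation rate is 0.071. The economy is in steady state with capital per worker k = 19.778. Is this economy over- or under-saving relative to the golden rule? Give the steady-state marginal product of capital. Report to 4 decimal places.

Capital per worker breaks even when investment replaces (n + δ)·k; here n + δ = 0.088.
MPK = 0.31·1.5·k^(0.31−1) = 0.31·1.5·19.778^(-0.69) ≈ 0.0593.
MPK < 0.088, so the economy is dynamically inefficient (over-saving).

over-saving; MPK ≈ 0.0593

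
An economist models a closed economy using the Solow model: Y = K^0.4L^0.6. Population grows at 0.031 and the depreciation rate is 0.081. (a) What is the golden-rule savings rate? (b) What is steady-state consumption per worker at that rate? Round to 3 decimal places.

(a) s_gold = 0.400; (b) c_gold ≈ 1.402

n + δ = 0.031 + 0.081 = 0.112.
For Cobb-Douglas, s_gold equals capital's share: s_gold = 0.4.
Setting f'(k) = n+δ gives 0.4·k^(0.4−1) = 0.112, hence k_gold = (0.4/0.112)^(1/0.6) ≈ 8.3446.
y_gold = 8.3446^0.4 ≈ 2.3365; c_gold = (1−0.4)·y_gold ≈ 1.4019.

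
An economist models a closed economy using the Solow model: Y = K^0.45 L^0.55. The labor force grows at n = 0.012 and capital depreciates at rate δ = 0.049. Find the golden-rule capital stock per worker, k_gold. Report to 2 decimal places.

k_gold ≈ 37.84

Break-even investment rate: n + δ = 0.012 + 0.049 = 0.061.
Golden rule sets MPK = n+δ: 0.45·k^(0.45−1) = 0.061, so k_gold = (0.45/0.061)^(1/0.55) ≈ 37.8415.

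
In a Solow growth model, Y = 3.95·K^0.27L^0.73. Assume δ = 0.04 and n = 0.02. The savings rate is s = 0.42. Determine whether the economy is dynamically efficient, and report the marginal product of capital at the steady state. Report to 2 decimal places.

dynamically inefficient; MPK ≈ 0.04

The effective depreciation rate is n + δ = 0.02 + 0.04 = 0.06.
Steady-state k*: s·A·k^0.27 = 0.06·k gives k* = (0.42·3.95/0.06)^(1/0.73) ≈ 94.3898.
MPK = 0.27·3.95·94.3898^(-0.73) ≈ 0.0386.
MPK < n+δ = 0.06, so the economy is dynamically inefficient (over-saving).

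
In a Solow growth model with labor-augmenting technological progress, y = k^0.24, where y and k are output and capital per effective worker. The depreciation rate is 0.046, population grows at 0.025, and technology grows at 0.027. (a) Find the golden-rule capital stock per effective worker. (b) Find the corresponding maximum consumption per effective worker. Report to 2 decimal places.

(a) k_gold ≈ 3.25; (b) c_gold ≈ 1.01

Break-even investment rate: n + g + δ = 0.025 + 0.027 + 0.046 = 0.098.
Golden rule sets MPK = n+g+δ: 0.24·k^(0.24−1) = 0.098, so k_gold = (0.24/0.098)^(1/0.76) ≈ 3.2495.
y_gold = 3.2495^0.24 ≈ 1.3269; c_gold = y_gold − 0.098·k_gold ≈ 1.0084.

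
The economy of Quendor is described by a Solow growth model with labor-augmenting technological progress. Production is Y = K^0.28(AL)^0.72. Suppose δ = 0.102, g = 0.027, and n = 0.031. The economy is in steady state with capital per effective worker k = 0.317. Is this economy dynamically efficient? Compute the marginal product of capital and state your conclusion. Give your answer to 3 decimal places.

Capital per effective worker breaks even when investment replaces (n + g + δ)·k; here n + g + δ = 0.16.
MPK = 0.28·k^(0.28−1) = 0.28·0.317^(-0.72) ≈ 0.6403.
MPK > 0.16, so the economy is dynamically efficient (under-saving).

dynamically efficient; MPK ≈ 0.640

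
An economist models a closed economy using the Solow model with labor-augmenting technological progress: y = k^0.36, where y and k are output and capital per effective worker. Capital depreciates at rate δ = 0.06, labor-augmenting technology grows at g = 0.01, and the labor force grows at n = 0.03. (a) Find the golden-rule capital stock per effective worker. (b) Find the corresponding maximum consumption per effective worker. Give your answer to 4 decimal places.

Capital per effective worker breaks even when investment replaces (n + g + δ)·k; here n + g + δ = 0.1.
Maximizing c = f(k) − (n+g+δ)·k gives f'(k) = n+g+δ, i.e. 0.36·k^(0.36−1) = 0.1, so k_gold = (0.36/0.1)^(1/0.64) ≈ 7.3998.
y_gold = 7.3998^0.36 ≈ 2.0555; c_gold = y_gold − 0.1·k_gold ≈ 1.3155.

(a) k_gold ≈ 7.3998; (b) c_gold ≈ 1.3155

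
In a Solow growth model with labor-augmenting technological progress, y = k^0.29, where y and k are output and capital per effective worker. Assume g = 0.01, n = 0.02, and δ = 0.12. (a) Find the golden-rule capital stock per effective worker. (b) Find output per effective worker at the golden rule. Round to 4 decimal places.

(a) k_gold ≈ 2.5307; (b) y_gold ≈ 1.3090

Break-even investment rate: n + g + δ = 0.02 + 0.01 + 0.12 = 0.15.
Golden rule sets MPK = n+g+δ: 0.29·k^(0.29−1) = 0.15, so k_gold = (0.29/0.15)^(1/0.71) ≈ 2.5307.
y_gold = 2.5307^0.29 ≈ 1.3090.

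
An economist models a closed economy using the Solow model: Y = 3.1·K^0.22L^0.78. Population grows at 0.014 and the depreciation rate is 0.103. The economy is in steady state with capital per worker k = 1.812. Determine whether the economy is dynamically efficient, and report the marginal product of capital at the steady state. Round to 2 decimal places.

Break-even investment rate: n + δ = 0.014 + 0.103 = 0.117.
MPK = 0.22·3.1·k^(0.22−1) = 0.22·3.1·1.812^(-0.78) ≈ 0.4290.
MPK > 0.117, so the economy is dynamically efficient (under-saving).

dynamically efficient; MPK ≈ 0.43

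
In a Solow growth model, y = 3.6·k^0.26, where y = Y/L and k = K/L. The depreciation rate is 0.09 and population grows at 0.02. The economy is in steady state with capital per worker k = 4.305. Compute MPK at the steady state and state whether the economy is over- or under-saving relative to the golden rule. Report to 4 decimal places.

under-saving; MPK ≈ 0.3178

The effective depreciation rate is n + δ = 0.02 + 0.09 = 0.11.
MPK = 0.26·3.6·k^(0.26−1) = 0.26·3.6·4.305^(-0.74) ≈ 0.3178.
MPK > 0.11, so the economy is dynamically efficient (under-saving).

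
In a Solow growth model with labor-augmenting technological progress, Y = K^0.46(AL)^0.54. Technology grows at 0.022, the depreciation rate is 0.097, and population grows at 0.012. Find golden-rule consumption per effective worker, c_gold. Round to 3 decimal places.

Break-even investment rate: n + g + δ = 0.012 + 0.022 + 0.097 = 0.131.
Setting f'(k) = n+g+δ gives 0.46·k^(0.46−1) = 0.131, hence k_gold = (0.46/0.131)^(1/0.54) ≈ 10.2367.
y_gold = 10.2367^0.46 ≈ 2.9152.
c_gold = y_gold − (n+g+δ)·k_gold = 2.9152 − 0.131·10.2367 ≈ 1.5742.

c_gold ≈ 1.574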